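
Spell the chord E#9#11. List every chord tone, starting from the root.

E# – G## – B# – D# – F## – A##

E#9#11 is a dominant ninth sharp eleven built on E#.
E# — root
G## — major 3rd
B# — perfect 5th
D# — minor 7th
F## — major 9th
A## — augmented 11th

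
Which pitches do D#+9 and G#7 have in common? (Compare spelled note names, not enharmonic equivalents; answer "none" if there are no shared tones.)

D#

D#+9: D# F## A## C# E#
G#7: G# B# D# F#
Common to both → D#.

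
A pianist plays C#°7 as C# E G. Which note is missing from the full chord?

The full C#°7 chord is C#, E, G, Bb.
Comparing with the voicing, the diminished 7th (7th) — Bb — is absent.

Bb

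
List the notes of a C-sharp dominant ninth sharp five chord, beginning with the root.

C-sharp dominant ninth sharp five is a dominant ninth sharp five built on C-sharp.
root → C-sharp
3rd (major 3rd) → E-sharp
5th (augmented 5th) → G-double-sharp
7th (minor 7th) → B
9th (major 9th) → D-sharp

C-sharp E-sharp G-double-sharp B D-sharp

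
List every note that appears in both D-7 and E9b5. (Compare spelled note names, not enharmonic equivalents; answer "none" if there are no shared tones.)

D-7 = D, F, A, C.
E9b5 = E, G♯, B♭, D, F♯.
Shared: D.

D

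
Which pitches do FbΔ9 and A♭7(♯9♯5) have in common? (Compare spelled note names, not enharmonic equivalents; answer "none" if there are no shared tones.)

FbΔ9: Fb Ab Cb Eb Gb
A♭7(♯9♯5): Ab C E Gb B
Common to both → Ab, Gb.

Ab, Gb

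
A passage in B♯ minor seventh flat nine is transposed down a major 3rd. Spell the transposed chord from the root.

G# B D# F# A

B# down a major 3rd → G#. New chord: G# minor seventh flat nine.
- root: G#
- minor 3rd: B
- perfect 5th: D#
- minor 7th: F#
- minor 9th: A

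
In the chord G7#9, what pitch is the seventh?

G7#9 is built on G; its 7th is a minor 7th above the root.
A seventh above G uses the letter F, and the minor 7th above G is F.

F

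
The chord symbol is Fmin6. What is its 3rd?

Ab

Root of Fmin6 = F. The 3rd is a minor 3rd: F up a minor 3rd → Ab.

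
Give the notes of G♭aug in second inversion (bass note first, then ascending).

D  Gb  Bb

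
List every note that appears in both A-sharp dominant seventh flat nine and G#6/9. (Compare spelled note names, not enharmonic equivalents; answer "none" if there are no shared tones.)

A-sharp dominant seventh flat nine = A#, C##, E#, G#, B.
G#6/9 = G#, B#, D#, E#, A#.
Shared: A#, E#, G#.

A# E# G#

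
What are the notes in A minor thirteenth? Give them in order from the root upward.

A, C, E, G, B, D, F#

A minor thirteenth: minor thirteenth on A.
root → A
3rd (minor 3rd) → C
5th (perfect 5th) → E
7th (minor 7th) → G
9th (major 9th) → B
11th (perfect 11th) → D
13th (major 13th) → F#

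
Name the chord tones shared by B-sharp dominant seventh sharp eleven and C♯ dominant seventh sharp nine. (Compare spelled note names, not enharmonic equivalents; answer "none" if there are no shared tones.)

D-double-sharp

B-sharp dominant seventh sharp eleven: B-sharp D-double-sharp F-double-sharp A-sharp E-double-sharp
C♯ dominant seventh sharp nine: C-sharp E-sharp G-sharp B D-double-sharp
Common to both → D-double-sharp.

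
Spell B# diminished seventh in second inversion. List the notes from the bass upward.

F#, A, B#, D#

B# diminished seventh = B#–D#–F#–A; second inversion → fifth (F#) lowest.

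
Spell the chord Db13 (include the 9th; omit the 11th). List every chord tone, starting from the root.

Root Db, quality dominant thirteenth:
root → Db
3rd (major 3rd) → F
5th (perfect 5th) → Ab
7th (minor 7th) → Cb
9th (major 9th) → Eb
13th (major 13th) → Bb

Db  F  Ab  Cb  Eb  Bb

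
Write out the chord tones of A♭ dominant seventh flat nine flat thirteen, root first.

A♭ dominant seventh flat nine flat thirteen is a dominant seventh flat nine flat thirteen built on A-flat.
Root: A-flat
Major 3rd (3rd): C
Perfect 5th (5th): E-flat
Minor 7th (7th): G-flat
Minor 9th (9th): B-double-flat
Minor 13th (13th): F-flat

A-flat – C – E-flat – G-flat – B-double-flat – F-flat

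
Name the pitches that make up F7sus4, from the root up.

F  Bb  C  Eb

F7sus4 is a dominant seventh suspended fourth built on F.
- root: F
- perfect 4th: Bb
- perfect 5th: C
- minor 7th: Eb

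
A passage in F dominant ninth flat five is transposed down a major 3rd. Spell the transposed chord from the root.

Transposed root: F → D-flat (major 3rd down). So we spell D-flat dominant ninth flat five:
root → D-flat
3rd (major 3rd) → F
5th (diminished 5th) → A-double-flat
7th (minor 7th) → C-flat
9th (major 9th) → E-flat

D-flat, F, A-double-flat, C-flat, E-flat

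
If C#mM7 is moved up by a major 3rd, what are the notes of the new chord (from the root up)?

A major 3rd up from C# is E#, so the new chord is E# minor-major seventh.
root → E#
3rd (minor 3rd) → G#
5th (perfect 5th) → B#
7th (major 7th) → D##

E#, G#, B#, D##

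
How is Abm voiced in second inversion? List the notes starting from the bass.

Eb, Ab, Cb

In root position, Abm is Ab–Cb–Eb.
Second inversion puts the fifth (Eb) in the bass.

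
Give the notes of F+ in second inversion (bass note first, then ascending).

In root position, F+ is F–A–C#.
Second inversion puts the fifth (C#) in the bass.

C# – F – A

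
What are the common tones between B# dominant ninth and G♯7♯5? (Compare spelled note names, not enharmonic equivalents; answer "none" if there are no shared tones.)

B# dominant ninth = B#, D##, F##, A#, C##.
G♯7♯5 = G#, B#, D##, F#.
Shared: B#, D##.

B# D##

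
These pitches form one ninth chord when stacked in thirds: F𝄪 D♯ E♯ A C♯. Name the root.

D♯

Arranged so that each adjacent pair is a third by letter name: D♯ – F𝄪 – A – C♯ – E♯.
The bottom of that stack, D♯, is the root (this is D♯ dominant ninth flat five).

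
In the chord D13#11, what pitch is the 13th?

D13#11 is built on D; its 13th is a major 13th above the root.
A sixth above D uses the letter B, and the major 13th above D is B.

B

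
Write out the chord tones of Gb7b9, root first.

Root Gb, quality dominant seventh flat nine:
Root: Gb
Major 3rd (3rd): Bb
Perfect 5th (5th): Db
Minor 7th (7th): Fb
Minor 9th (9th): Abb

Gb, Bb, Db, Fb, Abb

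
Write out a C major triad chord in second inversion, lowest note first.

In root position, C major triad is C–E–G.
Second inversion puts the fifth (G) in the bass.

G – C – E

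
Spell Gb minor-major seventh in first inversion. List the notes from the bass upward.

B-double-flat D-flat F G-flat

In root position, Gb minor-major seventh is G-flat–B-double-flat–D-flat–F.
First inversion puts the third (B-double-flat) in the bass.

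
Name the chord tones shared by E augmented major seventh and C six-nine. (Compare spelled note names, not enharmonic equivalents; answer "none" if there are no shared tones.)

E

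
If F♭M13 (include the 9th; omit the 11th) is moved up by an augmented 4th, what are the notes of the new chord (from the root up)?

B♭ – D – F – A – C – G

An augmented 4th up from F♭ is B♭, so the new chord is B♭ major thirteenth.
- root: B♭
- major 3rd: D
- perfect 5th: F
- major 7th: A
- major 9th: C
- major 13th: G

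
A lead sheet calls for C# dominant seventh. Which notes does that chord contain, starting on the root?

C#, E#, G#, B

C# dominant seventh is a dominant seventh built on C#.
C# — root
E# — major 3rd
G# — perfect 5th
B — minor 7th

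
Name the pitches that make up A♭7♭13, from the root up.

Ab, C, Eb, Gb, Fb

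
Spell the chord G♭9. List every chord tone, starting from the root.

G♭  B♭  D♭  F♭  A♭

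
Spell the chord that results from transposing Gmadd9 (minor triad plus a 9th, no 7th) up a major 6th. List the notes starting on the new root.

G up a major 6th → E. New chord: E minor added-ninth.
E — root
G — minor 3rd
B — perfect 5th
F# — major 9th

E – G – B – F#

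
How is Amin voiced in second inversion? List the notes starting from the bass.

E A C

In root position, Amin is A–C–E.
Second inversion puts the fifth (E) in the bass.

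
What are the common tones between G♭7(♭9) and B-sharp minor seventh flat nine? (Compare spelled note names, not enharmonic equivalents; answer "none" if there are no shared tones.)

none

G♭7(♭9): Gb Bb Db Fb Abb
B-sharp minor seventh flat nine: B# D# F## A# C#
Common to both → none.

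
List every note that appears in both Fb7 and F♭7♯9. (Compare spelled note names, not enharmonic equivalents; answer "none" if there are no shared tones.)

F♭, A♭, C♭, E𝄫

Fb7: F♭ A♭ C♭ E𝄫
F♭7♯9: F♭ A♭ C♭ E𝄫 G
Common to both → F♭, A♭, C♭, E𝄫.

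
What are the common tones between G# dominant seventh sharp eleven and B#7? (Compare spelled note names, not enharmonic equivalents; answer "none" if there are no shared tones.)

G# dominant seventh sharp eleven: G# B# D# F# C##
B#7: B# D## F## A#
Common to both → B#.

B#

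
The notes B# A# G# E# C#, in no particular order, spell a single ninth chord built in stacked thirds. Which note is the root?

Arranged so that each adjacent pair is a third by letter name: A# – C# – E# – G# – B#.
The bottom of that stack, A#, is the root (this is A# minor ninth).

A#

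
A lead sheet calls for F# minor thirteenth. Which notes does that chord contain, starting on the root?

F# minor thirteenth is a minor thirteenth built on F♯.
root → F♯
3rd (minor 3rd) → A
5th (perfect 5th) → C♯
7th (minor 7th) → E
9th (major 9th) → G♯
11th (perfect 11th) → B
13th (major 13th) → D♯

F♯, A, C♯, E, G♯, B, D♯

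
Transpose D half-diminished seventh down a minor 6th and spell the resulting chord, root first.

F-sharp, A, C, E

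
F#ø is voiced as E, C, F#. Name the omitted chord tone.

A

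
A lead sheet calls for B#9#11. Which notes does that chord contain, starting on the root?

B#, D##, F##, A#, C##, E##

B#9#11 is a dominant ninth sharp eleven built on B#.
root → B#
3rd (major 3rd) → D##
5th (perfect 5th) → F##
7th (minor 7th) → A#
9th (major 9th) → C##
11th (augmented 11th) → E##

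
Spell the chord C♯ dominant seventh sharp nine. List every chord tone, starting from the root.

C#, E#, G#, B, D##

Root C#, quality dominant seventh sharp nine:
C# — root
E# — major 3rd
G# — perfect 5th
B — minor 7th
D## — augmented 9th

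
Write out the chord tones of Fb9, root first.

Fb9: dominant ninth on Fb.
- root: Fb
- major 3rd: Ab
- perfect 5th: Cb
- minor 7th: Ebb
- major 9th: Gb

Fb, Ab, Cb, Ebb, Gb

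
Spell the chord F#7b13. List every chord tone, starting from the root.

F♯ – A♯ – C♯ – E – D

F#7b13: dominant seventh flat thirteen on F♯.
Root: F♯
Major 3rd (3rd): A♯
Perfect 5th (5th): C♯
Minor 7th (7th): E
Minor 13th (13th): D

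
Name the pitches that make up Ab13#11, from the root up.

Ab13#11 is a dominant thirteenth sharp eleven built on Ab.
Ab — root
C — major 3rd
Eb — perfect 5th
Gb — minor 7th
Bb — major 9th
D — augmented 11th
F — major 13th

Ab  C  Eb  Gb  Bb  D  F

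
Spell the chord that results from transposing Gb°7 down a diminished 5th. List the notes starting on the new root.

Transposed root: Gb → C (diminished 5th down). So we spell C diminished seventh:
C — root
Eb — minor 3rd
Gb — diminished 5th
Bbb — diminished 7th

C – Eb – Gb – Bbb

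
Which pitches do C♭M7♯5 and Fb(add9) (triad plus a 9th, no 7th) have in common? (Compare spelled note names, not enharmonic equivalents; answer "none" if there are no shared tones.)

C♭M7♯5: Cb Eb G Bb
Fb(add9): Fb Ab Cb Gb
Common to both → Cb.

Cb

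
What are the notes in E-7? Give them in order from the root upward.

Root E, quality minor seventh:
E — root
G — minor 3rd
B — perfect 5th
D — minor 7th

E G B D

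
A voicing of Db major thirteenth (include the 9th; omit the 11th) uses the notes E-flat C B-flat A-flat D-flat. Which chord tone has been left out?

The full Db major thirteenth chord is D-flat, F, A-flat, C, E-flat, B-flat.
Comparing with the voicing, the major 3rd (3rd) — F — is absent.

F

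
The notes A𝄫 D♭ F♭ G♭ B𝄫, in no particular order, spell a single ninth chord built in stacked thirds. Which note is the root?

G♭

Arranged so that each adjacent pair is a third by letter name: G♭ – B𝄫 – D♭ – F♭ – A𝄫.
The bottom of that stack, G♭, is the root (this is G♭ minor seventh flat nine).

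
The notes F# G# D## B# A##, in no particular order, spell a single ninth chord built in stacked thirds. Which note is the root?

Arranged so that each adjacent pair is a third by letter name: G# – B# – D## – F# – A##.
The bottom of that stack, G#, is the root (this is G# dominant seventh sharp nine sharp five).

G#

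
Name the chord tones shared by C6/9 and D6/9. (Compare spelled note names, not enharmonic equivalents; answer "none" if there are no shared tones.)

E A D

C6/9 = C, E, G, A, D.
D6/9 = D, F♯, A, B, E.
Shared: E, A, D.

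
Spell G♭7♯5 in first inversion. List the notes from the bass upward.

Bb, D, Fb, Gb

G♭7♯5 = Gb–Bb–D–Fb; first inversion → third (Bb) lowest.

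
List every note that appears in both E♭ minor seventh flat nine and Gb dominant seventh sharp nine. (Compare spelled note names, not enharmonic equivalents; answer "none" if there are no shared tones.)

G-flat, B-flat, D-flat, F-flat

E♭ minor seventh flat nine: E-flat G-flat B-flat D-flat F-flat
Gb dominant seventh sharp nine: G-flat B-flat D-flat F-flat A
Common to both → G-flat, B-flat, D-flat, F-flat.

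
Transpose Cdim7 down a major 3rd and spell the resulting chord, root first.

A major 3rd down from C is Ab, so the new chord is Ab diminished seventh.
root → Ab
3rd (minor 3rd) → Cb
5th (diminished 5th) → Ebb
7th (diminished 7th) → Gbb

Ab  Cb  Ebb  Gbb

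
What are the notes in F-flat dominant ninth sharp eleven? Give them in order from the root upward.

F-flat dominant ninth sharp eleven is a dominant ninth sharp eleven built on Fb.
- root: Fb
- major 3rd: Ab
- perfect 5th: Cb
- minor 7th: Ebb
- major 9th: Gb
- augmented 11th: Bb

Fb  Ab  Cb  Ebb  Gb  Bb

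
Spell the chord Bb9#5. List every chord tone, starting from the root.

Root Bb, quality dominant ninth sharp five:
Root: Bb
Major 3rd (3rd): D
Augmented 5th (5th): F#
Minor 7th (7th): Ab
Major 9th (9th): C

Bb – D – F# – Ab – C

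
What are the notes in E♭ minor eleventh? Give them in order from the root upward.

E♭ minor eleventh is a minor eleventh built on E♭.
- root: E♭
- minor 3rd: G♭
- perfect 5th: B♭
- minor 7th: D♭
- major 9th: F
- perfect 11th: A♭

E♭ G♭ B♭ D♭ F A♭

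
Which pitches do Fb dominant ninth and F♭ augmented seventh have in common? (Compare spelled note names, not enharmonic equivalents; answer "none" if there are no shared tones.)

Fb dominant ninth: F-flat A-flat C-flat E-double-flat G-flat
F♭ augmented seventh: F-flat A-flat C E-double-flat
Common to both → F-flat, A-flat, E-double-flat.

F-flat  A-flat  E-double-flat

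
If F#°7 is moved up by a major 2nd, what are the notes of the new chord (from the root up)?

G# B D F

A major 2nd up from F# is G#, so the new chord is G# diminished seventh.
root → G#
3rd (minor 3rd) → B
5th (diminished 5th) → D
7th (diminished 7th) → F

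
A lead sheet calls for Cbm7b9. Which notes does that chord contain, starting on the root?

Cb, Ebb, Gb, Bbb, Dbb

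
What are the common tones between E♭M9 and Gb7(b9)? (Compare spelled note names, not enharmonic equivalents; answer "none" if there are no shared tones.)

Bb

E♭M9: Eb G Bb D F
Gb7(b9): Gb Bb Db Fb Abb
Common to both → Bb.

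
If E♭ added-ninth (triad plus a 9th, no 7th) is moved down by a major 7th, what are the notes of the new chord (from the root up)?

Fb – Ab – Cb – Gb

Transposed root: Eb → Fb (major 7th down). So we spell Fb added-ninth:
- root: Fb
- major 3rd: Ab
- perfect 5th: Cb
- major 9th: Gb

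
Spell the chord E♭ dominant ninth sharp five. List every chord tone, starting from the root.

Root Eb, quality dominant ninth sharp five:
Root: Eb
Major 3rd (3rd): G
Augmented 5th (5th): B
Minor 7th (7th): Db
Major 9th (9th): F

Eb – G – B – Db – F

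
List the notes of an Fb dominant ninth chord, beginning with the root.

Fb dominant ninth: dominant ninth on F-flat.
root → F-flat
3rd (major 3rd) → A-flat
5th (perfect 5th) → C-flat
7th (minor 7th) → E-double-flat
9th (major 9th) → G-flat

F-flat, A-flat, C-flat, E-double-flat, G-flat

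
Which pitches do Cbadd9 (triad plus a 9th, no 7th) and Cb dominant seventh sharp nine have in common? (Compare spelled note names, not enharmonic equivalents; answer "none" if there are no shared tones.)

Cbadd9: C♭ E♭ G♭ D♭
Cb dominant seventh sharp nine: C♭ E♭ G♭ B𝄫 D
Common to both → C♭, E♭, G♭.

C♭ E♭ G♭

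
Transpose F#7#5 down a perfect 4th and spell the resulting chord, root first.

C# – E# – G## – B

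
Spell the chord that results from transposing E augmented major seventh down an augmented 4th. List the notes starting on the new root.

B-flat D F-sharp A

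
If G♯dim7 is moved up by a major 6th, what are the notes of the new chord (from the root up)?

E#, G#, B, D

Transposed root: G# → E# (major 6th up). So we spell E# diminished seventh:
E# — root
G# — minor 3rd
B — diminished 5th
D — diminished 7th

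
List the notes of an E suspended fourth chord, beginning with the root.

E suspended fourth: suspended fourth on E.
root → E
4th (perfect 4th) → A
5th (perfect 5th) → B

E  A  B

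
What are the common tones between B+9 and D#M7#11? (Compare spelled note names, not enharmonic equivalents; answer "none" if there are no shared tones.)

D#, F##

B+9: B D# F## A C#
D#M7#11: D# F## A# C## G##
Common to both → D#, F##.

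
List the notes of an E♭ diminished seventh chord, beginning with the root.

E♭ diminished seventh: diminished seventh on E-flat.
E-flat — root
G-flat — minor 3rd
B-double-flat — diminished 5th
D-double-flat — diminished 7th

E-flat – G-flat – B-double-flat – D-double-flat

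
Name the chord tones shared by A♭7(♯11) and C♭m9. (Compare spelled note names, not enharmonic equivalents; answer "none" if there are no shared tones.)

A♭7(♯11) = Ab, C, Eb, Gb, D.
C♭m9 = Cb, Ebb, Gb, Bbb, Db.
Shared: Gb.

Gb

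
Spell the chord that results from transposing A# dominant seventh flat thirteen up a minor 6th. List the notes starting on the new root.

F#, A#, C#, E, D

Transposed root: A# → F# (minor 6th up). So we spell F# dominant seventh flat thirteen:
Root: F#
Major 3rd (3rd): A#
Perfect 5th (5th): C#
Minor 7th (7th): E
Minor 13th (13th): D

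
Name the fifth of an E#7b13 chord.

B#

Root of E#7b13 = E#. The 5th is a perfect 5th: E# up a perfect 5th → B#.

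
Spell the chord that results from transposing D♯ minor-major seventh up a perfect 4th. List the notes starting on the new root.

Transposed root: D# → G# (perfect 4th up). So we spell G# minor-major seventh:
- root: G#
- minor 3rd: B
- perfect 5th: D#
- major 7th: F##

G#, B, D#, F##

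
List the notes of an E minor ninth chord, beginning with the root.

E, G, B, D, F-sharp

Root E, quality minor ninth:
E — root
G — minor 3rd
B — perfect 5th
D — minor 7th
F-sharp — major 9th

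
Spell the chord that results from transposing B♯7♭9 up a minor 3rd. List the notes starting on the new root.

D♯ – F𝄪 – A♯ – C♯ – E

B♯ up a minor 3rd → D♯. New chord: D♯ dominant seventh flat nine.
Root: D♯
Major 3rd (3rd): F𝄪
Perfect 5th (5th): A♯
Minor 7th (7th): C♯
Minor 9th (9th): E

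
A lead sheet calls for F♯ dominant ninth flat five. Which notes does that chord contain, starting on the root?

F-sharp, A-sharp, C, E, G-sharp

F♯ dominant ninth flat five: dominant ninth flat five on F-sharp.
root → F-sharp
3rd (major 3rd) → A-sharp
5th (diminished 5th) → C
7th (minor 7th) → E
9th (major 9th) → G-sharp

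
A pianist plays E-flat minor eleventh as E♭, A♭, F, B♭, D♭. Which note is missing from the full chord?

E-flat minor eleventh = E♭, G♭, B♭, D♭, F, A♭. The voicing lacks the 3rd (minor 3rd), G♭.

G♭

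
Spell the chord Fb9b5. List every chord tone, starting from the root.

Fb, Ab, Cbb, Ebb, Gb

Root Fb, quality dominant ninth flat five:
- root: Fb
- major 3rd: Ab
- diminished 5th: Cbb
- minor 7th: Ebb
- major 9th: Gb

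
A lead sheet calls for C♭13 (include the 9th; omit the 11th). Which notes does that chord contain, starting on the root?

Root Cb, quality dominant thirteenth:
Cb — root
Eb — major 3rd
Gb — perfect 5th
Bbb — minor 7th
Db — major 9th
Ab — major 13th

Cb, Eb, Gb, Bbb, Db, Ab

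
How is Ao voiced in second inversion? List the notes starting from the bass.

Eb A C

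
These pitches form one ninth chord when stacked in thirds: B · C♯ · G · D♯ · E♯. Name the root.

C♯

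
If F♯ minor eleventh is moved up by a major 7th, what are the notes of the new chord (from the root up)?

Transposed root: F-sharp → E-sharp (major 7th up). So we spell E-sharp minor eleventh:
E-sharp — root
G-sharp — minor 3rd
B-sharp — perfect 5th
D-sharp — minor 7th
F-double-sharp — major 9th
A-sharp — perfect 11th

E-sharp  G-sharp  B-sharp  D-sharp  F-double-sharp  A-sharp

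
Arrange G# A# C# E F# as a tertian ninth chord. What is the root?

F#

Arranged so that each adjacent pair is a third by letter name: F# – A# – C# – E – G#.
The bottom of that stack, F#, is the root (this is F# dominant ninth).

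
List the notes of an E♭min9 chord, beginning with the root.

Eb, Gb, Bb, Db, F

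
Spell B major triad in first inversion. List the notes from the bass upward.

D#, F#, B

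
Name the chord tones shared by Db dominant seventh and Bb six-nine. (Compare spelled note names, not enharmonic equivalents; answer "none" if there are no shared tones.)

Db dominant seventh: D-flat F A-flat C-flat
Bb six-nine: B-flat D F G C
Common to both → F.

F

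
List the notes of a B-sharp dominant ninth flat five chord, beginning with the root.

B# – D## – F# – A# – C##

Root B#, quality dominant ninth flat five:
Root: B#
Major 3rd (3rd): D##
Diminished 5th (5th): F#
Minor 7th (7th): A#
Major 9th (9th): C##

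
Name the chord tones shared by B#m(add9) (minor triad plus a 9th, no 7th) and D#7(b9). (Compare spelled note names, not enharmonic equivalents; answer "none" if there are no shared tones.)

D# F##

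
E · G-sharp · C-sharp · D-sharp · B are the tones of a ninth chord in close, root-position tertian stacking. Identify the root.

C-sharp

Stacking in thirds gives C-sharp – E – G-sharp – B – D-sharp, so C-sharp is the root — C-sharp minor ninth.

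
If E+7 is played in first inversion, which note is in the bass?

E+7 in root position is E–G#–B#–D.
First inversion places the third in the bass, which is G#.

G#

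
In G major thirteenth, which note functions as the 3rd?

G major thirteenth is built on G; its 3rd is a major 3rd above the root.
A third above G uses the letter B, and the major 3rd above G is B.

B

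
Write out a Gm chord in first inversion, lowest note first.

Bb D G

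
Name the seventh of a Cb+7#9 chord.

Cb+7#9 is built on Cb; its 7th is a minor 7th above the root.
A seventh above C uses the letter B, and the minor 7th above Cb is Bbb.

Bbb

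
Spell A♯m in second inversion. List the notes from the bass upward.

E#, A#, C#

In root position, A♯m is A#–C#–E#.
Second inversion puts the fifth (E#) in the bass.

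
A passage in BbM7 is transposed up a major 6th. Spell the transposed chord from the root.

Transposed root: Bb → G (major 6th up). So we spell G major seventh:
Root: G
Major 3rd (3rd): B
Perfect 5th (5th): D
Major 7th (7th): F#

G  B  D  F#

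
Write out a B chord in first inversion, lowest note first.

In root position, B is B–D#–F#.
First inversion puts the third (D#) in the bass.

D# F# B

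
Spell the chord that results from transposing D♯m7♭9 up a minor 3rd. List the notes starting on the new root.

D# up a minor 3rd → F#. New chord: F# minor seventh flat nine.
F# — root
A — minor 3rd
C# — perfect 5th
E — minor 7th
G — minor 9th

F#, A, C#, E, G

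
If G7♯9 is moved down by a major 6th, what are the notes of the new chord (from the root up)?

B♭ D F A♭ C♯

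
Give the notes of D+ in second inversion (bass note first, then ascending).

A♯, D, F♯

In root position, D+ is D–F♯–A♯.
Second inversion puts the fifth (A♯) in the bass.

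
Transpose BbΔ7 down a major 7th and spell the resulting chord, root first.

A major 7th down from B♭ is C♭, so the new chord is C♭ major seventh.
- root: C♭
- major 3rd: E♭
- perfect 5th: G♭
- major 7th: B♭

C♭ – E♭ – G♭ – B♭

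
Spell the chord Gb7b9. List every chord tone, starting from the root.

Gb7b9 is a dominant seventh flat nine built on G♭.
Root: G♭
Major 3rd (3rd): B♭
Perfect 5th (5th): D♭
Minor 7th (7th): F♭
Minor 9th (9th): A𝄫

G♭, B♭, D♭, F♭, A𝄫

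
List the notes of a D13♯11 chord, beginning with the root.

Root D, quality dominant thirteenth sharp eleven:
D — root
F# — major 3rd
A — perfect 5th
C — minor 7th
E — major 9th
G# — augmented 11th
B — major 13th

D – F# – A – C – E – G# – B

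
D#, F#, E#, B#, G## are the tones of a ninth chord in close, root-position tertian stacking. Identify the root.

Arranged so that each adjacent pair is a third by letter name: E# – G## – B# – D# – F#.
The bottom of that stack, E#, is the root (this is E# dominant seventh flat nine).

E#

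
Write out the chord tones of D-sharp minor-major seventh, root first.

D-sharp F-sharp A-sharp C-double-sharp

Root D-sharp, quality minor-major seventh:
Root: D-sharp
Minor 3rd (3rd): F-sharp
Perfect 5th (5th): A-sharp
Major 7th (7th): C-double-sharp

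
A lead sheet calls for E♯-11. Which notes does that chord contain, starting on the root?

E♯ G♯ B♯ D♯ F𝄪 A♯

E♯-11 is a minor eleventh built on E♯.
E♯ — root
G♯ — minor 3rd
B♯ — perfect 5th
D♯ — minor 7th
F𝄪 — major 9th
A♯ — perfect 11th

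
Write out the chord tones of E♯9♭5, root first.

E♯9♭5: dominant ninth flat five on E#.
root → E#
3rd (major 3rd) → G##
5th (diminished 5th) → B
7th (minor 7th) → D#
9th (major 9th) → F##

E# – G## – B – D# – F##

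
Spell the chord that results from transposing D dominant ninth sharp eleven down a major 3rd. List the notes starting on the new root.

Transposed root: D → B-flat (major 3rd down). So we spell B-flat dominant ninth sharp eleven:
- root: B-flat
- major 3rd: D
- perfect 5th: F
- minor 7th: A-flat
- major 9th: C
- augmented 11th: E

B-flat, D, F, A-flat, C, E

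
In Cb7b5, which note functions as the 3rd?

E♭

Root of Cb7b5 = C♭. The 3rd is a major 3rd: C♭ up a major 3rd → E♭.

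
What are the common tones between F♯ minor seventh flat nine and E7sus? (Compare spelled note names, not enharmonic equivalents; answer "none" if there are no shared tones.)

A – E

F♯ minor seventh flat nine = F#, A, C#, E, G.
E7sus = E, A, B, D.
Shared: A, E.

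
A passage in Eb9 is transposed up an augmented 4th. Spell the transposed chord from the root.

A – C♯ – E – G – B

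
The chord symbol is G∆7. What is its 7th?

F♯

G∆7 is built on G; its 7th is a major 7th above the root.
A seventh above G uses the letter F, and the major 7th above G is F♯.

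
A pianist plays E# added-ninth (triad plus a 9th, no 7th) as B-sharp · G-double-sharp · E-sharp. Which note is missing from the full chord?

F-double-sharp

The full E# added-ninth chord is E-sharp, G-double-sharp, B-sharp, F-double-sharp.
Comparing with the voicing, the major 9th (9th) — F-double-sharp — is absent.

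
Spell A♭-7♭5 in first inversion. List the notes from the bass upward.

In root position, A♭-7♭5 is A♭–C♭–E𝄫–G♭.
First inversion puts the third (C♭) in the bass.

C♭, E𝄫, G♭, A♭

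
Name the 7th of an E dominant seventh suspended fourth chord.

Root of E dominant seventh suspended fourth = E. The 7th is a minor 7th: E up a minor 7th → D.

D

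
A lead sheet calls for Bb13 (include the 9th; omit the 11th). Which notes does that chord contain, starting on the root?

Bb, D, F, Ab, C, G

Root Bb, quality dominant thirteenth:
- root: Bb
- major 3rd: D
- perfect 5th: F
- minor 7th: Ab
- major 9th: C
- major 13th: G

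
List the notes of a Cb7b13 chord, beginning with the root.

C♭  E♭  G♭  B𝄫  A𝄫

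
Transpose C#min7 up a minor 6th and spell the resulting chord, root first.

A, C, E, G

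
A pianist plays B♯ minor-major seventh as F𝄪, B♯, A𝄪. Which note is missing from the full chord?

The full B♯ minor-major seventh chord is B♯, D♯, F𝄪, A𝄪.
Comparing with the voicing, the minor 3rd (3rd) — D♯ — is absent.

D♯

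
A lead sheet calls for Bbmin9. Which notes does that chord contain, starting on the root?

Bbmin9 is a minor ninth built on Bb.
root → Bb
3rd (minor 3rd) → Db
5th (perfect 5th) → F
7th (minor 7th) → Ab
9th (major 9th) → C

Bb Db F Ab C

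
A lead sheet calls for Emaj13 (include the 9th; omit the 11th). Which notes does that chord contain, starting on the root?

Emaj13: major thirteenth on E.
Root: E
Major 3rd (3rd): G#
Perfect 5th (5th): B
Major 7th (7th): D#
Major 9th (9th): F#
Major 13th (13th): C#

E, G#, B, D#, F#, C#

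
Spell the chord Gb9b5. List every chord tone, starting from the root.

G♭ – B♭ – D𝄫 – F♭ – A♭

Gb9b5 is a dominant ninth flat five built on G♭.
root → G♭
3rd (major 3rd) → B♭
5th (diminished 5th) → D𝄫
7th (minor 7th) → F♭
9th (major 9th) → A♭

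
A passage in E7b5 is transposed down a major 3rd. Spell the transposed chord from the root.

Transposed root: E → C (major 3rd down). So we spell C dominant seventh flat five:
root → C
3rd (major 3rd) → E
5th (diminished 5th) → Gb
7th (minor 7th) → Bb

C  E  Gb  Bb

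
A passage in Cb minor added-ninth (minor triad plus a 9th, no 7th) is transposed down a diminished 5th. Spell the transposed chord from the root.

Transposed root: C♭ → F (diminished 5th down). So we spell F minor added-ninth:
- root: F
- minor 3rd: A♭
- perfect 5th: C
- major 9th: G

F, A♭, C, G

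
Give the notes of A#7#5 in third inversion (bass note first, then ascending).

A#7#5 = A#–C##–E##–G#; third inversion → seventh (G#) lowest.

G# – A# – C## – E##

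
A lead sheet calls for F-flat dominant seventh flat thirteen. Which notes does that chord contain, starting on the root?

F-flat, A-flat, C-flat, E-double-flat, D-double-flat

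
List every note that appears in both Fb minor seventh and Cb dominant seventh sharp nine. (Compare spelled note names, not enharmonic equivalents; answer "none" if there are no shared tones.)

C-flat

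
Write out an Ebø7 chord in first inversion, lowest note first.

G♭  B𝄫  D♭  E♭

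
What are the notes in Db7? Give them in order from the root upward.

Db7: dominant seventh on Db.
- root: Db
- major 3rd: F
- perfect 5th: Ab
- minor 7th: Cb

Db F Ab Cb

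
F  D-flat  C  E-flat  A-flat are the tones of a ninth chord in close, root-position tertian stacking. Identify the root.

Arranged so that each adjacent pair is a third by letter name: D-flat – F – A-flat – C – E-flat.
The bottom of that stack, D-flat, is the root (this is D-flat major ninth).

D-flat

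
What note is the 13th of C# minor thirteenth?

A-sharp

Root of C# minor thirteenth = C-sharp. The 13th is a major 13th: C-sharp up a major 13th → A-sharp.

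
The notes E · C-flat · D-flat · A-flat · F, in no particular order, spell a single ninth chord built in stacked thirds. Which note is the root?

Stacking in thirds gives D-flat – F – A-flat – C-flat – E, so D-flat is the root — D-flat dominant seventh sharp nine.

D-flat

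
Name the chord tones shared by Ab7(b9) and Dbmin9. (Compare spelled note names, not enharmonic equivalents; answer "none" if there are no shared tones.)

Ab  Eb

Ab7(b9) = Ab, C, Eb, Gb, Bbb.
Dbmin9 = Db, Fb, Ab, Cb, Eb.
Shared: Ab, Eb.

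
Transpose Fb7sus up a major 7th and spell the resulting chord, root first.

Eb  Ab  Bb  Db

Transposed root: Fb → Eb (major 7th up). So we spell Eb dominant seventh suspended fourth:
- root: Eb
- perfect 4th: Ab
- perfect 5th: Bb
- minor 7th: Db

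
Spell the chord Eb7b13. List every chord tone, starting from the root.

Eb – G – Bb – Db – Cb

Root Eb, quality dominant seventh flat thirteen:
Root: Eb
Major 3rd (3rd): G
Perfect 5th (5th): Bb
Minor 7th (7th): Db
Minor 13th (13th): Cb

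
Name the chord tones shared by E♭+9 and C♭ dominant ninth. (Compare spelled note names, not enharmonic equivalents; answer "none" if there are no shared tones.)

Eb  Db

E♭+9: Eb G B Db F
C♭ dominant ninth: Cb Eb Gb Bbb Db
Common to both → Eb, Db.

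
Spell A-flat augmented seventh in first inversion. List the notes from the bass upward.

In root position, A-flat augmented seventh is Ab–C–E–Gb.
First inversion puts the third (C) in the bass.

C, E, Gb, Ab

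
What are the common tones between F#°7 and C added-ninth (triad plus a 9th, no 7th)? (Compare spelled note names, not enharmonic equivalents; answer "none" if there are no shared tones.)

F#°7: F# A C Eb
C added-ninth: C E G D
Common to both → C.

C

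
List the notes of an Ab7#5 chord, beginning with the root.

Ab7#5 is an augmented seventh built on Ab.
- root: Ab
- major 3rd: C
- augmented 5th: E
- minor 7th: Gb

Ab C E Gb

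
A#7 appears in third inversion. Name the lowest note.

G#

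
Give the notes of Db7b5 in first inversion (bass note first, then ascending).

In root position, Db7b5 is Db–F–Abb–Cb.
First inversion puts the third (F) in the bass.

F – Abb – Cb – Db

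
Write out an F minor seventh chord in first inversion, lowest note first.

Ab, C, Eb, F

In root position, F minor seventh is F–Ab–C–Eb.
First inversion puts the third (Ab) in the bass.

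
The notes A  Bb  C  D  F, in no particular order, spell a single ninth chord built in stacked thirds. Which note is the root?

Bb

Arranged so that each adjacent pair is a third by letter name: Bb – D – F – A – C.
The bottom of that stack, Bb, is the root (this is Bb major ninth).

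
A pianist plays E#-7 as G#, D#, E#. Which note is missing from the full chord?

B#

The full E#-7 chord is E#, G#, B#, D#.
Comparing with the voicing, the perfect 5th (5th) — B# — is absent.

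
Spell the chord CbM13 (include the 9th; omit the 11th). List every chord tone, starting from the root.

Cb, Eb, Gb, Bb, Db, Ab

Root Cb, quality major thirteenth:
Root: Cb
Major 3rd (3rd): Eb
Perfect 5th (5th): Gb
Major 7th (7th): Bb
Major 9th (9th): Db
Major 13th (13th): Ab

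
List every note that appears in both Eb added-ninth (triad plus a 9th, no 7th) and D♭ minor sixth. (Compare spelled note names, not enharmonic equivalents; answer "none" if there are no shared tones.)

B-flat

Eb added-ninth = E-flat, G, B-flat, F.
D♭ minor sixth = D-flat, F-flat, A-flat, B-flat.
Shared: B-flat.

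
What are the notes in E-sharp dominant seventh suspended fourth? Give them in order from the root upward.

Root E-sharp, quality dominant seventh suspended fourth:
- root: E-sharp
- perfect 4th: A-sharp
- perfect 5th: B-sharp
- minor 7th: D-sharp

E-sharp A-sharp B-sharp D-sharp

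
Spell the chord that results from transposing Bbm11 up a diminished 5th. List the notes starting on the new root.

Fb, Abb, Cb, Ebb, Gb, Bbb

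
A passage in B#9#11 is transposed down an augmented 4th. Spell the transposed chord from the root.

Transposed root: B# → F# (augmented 4th down). So we spell F# dominant ninth sharp eleven:
root → F#
3rd (major 3rd) → A#
5th (perfect 5th) → C#
7th (minor 7th) → E
9th (major 9th) → G#
11th (augmented 11th) → B#

F#, A#, C#, E, G#, B#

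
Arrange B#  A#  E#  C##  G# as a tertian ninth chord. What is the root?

Arranged so that each adjacent pair is a third by letter name: A# – C## – E# – G# – B#.
The bottom of that stack, A#, is the root (this is A# dominant ninth).

A#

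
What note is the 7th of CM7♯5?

B

Root of CM7♯5 = C. The 7th is a major 7th: C up a major 7th → B.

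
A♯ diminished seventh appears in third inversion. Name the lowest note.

A♯ diminished seventh = A-sharp–C-sharp–E–G. Third inversion → seventh in the bass = G.

G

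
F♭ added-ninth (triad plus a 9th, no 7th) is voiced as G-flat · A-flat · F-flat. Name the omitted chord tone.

The full F♭ added-ninth chord is F-flat, A-flat, C-flat, G-flat.
Comparing with the voicing, the perfect 5th (5th) — C-flat — is absent.

C-flat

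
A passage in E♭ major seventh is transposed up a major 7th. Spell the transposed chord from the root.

D  F-sharp  A  C-sharp

Transposed root: E-flat → D (major 7th up). So we spell D major seventh:
root → D
3rd (major 3rd) → F-sharp
5th (perfect 5th) → A
7th (major 7th) → C-sharp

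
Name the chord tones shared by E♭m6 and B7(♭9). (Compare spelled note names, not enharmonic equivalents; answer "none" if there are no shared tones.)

E♭m6 = Eb, Gb, Bb, C.
B7(♭9) = B, D#, F#, A, C.
Shared: C.

C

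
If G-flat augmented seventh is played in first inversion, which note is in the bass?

G-flat augmented seventh = G-flat–B-flat–D–F-flat. First inversion → third in the bass = B-flat.

B-flat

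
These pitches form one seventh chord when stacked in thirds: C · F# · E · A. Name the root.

Stacking in thirds gives F# – A – C – E, so F# is the root — F# half-diminished seventh.

F#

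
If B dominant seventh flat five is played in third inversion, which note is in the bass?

A

B dominant seventh flat five = B–D-sharp–F–A. Third inversion → seventh in the bass = A.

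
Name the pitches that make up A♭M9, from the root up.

Ab – C – Eb – G – Bb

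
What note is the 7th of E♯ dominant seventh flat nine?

D#

E♯ dominant seventh flat nine is built on E#; its 7th is a minor 7th above the root.
A seventh above E uses the letter D, and the minor 7th above E# is D#.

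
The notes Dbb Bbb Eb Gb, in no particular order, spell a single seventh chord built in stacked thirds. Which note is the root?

Eb

Arranged so that each adjacent pair is a third by letter name: Eb – Gb – Bbb – Dbb.
The bottom of that stack, Eb, is the root (this is Eb diminished seventh).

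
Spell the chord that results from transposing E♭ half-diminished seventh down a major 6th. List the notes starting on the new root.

Eb down a major 6th → Gb. New chord: Gb half-diminished seventh.
Gb — root
Bbb — minor 3rd
Dbb — diminished 5th
Fb — minor 7th

Gb – Bbb – Dbb – Fb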